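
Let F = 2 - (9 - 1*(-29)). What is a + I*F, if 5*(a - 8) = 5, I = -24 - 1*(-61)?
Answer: -1323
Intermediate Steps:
F = -36 (F = 2 - (9 + 29) = 2 - 1*38 = 2 - 38 = -36)
I = 37 (I = -24 + 61 = 37)
a = 9 (a = 8 + (1/5)*5 = 8 + 1 = 9)
a + I*F = 9 + 37*(-36) = 9 - 1332 = -1323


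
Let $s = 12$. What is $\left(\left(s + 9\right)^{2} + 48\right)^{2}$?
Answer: $239121$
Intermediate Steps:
$\left(\left(s + 9\right)^{2} + 48\right)^{2} = \left(\left(12 + 9\right)^{2} + 48\right)^{2} = \left(21^{2} + 48\right)^{2} = \left(441 + 48\right)^{2} = 489^{2} = 239121$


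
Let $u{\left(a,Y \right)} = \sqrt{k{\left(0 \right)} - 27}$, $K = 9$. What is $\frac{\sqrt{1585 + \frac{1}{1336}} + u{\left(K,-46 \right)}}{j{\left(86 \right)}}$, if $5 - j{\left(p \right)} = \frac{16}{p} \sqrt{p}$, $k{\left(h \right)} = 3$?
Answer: $\frac{4 \sqrt{15206205541}}{158149} + \frac{215 \sqrt{707265374}}{632596} + \frac{32 i \sqrt{129}}{947} + \frac{430 i \sqrt{6}}{947} \approx 12.158 + 1.496 i$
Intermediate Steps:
$u{\left(a,Y \right)} = 2 i \sqrt{6}$ ($u{\left(a,Y \right)} = \sqrt{3 - 27} = \sqrt{-24} = 2 i \sqrt{6}$)
$j{\left(p \right)} = 5 - \frac{16}{\sqrt{p}}$ ($j{\left(p \right)} = 5 - \frac{16}{p} \sqrt{p} = 5 - \frac{16}{\sqrt{p}}$)
$\frac{\sqrt{1585 + \frac{1}{1336}} + u{\left(K,-46 \right)}}{j{\left(86 \right)}} = \frac{\sqrt{1585 + \frac{1}{1336}} + 2 i \sqrt{6}}{5 - \frac{16}{\sqrt{86}}} = \frac{\sqrt{1585 + \frac{1}{1336}} + 2 i \sqrt{6}}{5 - 16 \frac{\sqrt{86}}{86}} = \frac{\sqrt{\frac{2117561}{1336}} + 2 i \sqrt{6}}{5 - \frac{8 \sqrt{86}}{43}} = \frac{\frac{\sqrt{707265374}}{668} + 2 i \sqrt{6}}{5 - \frac{8 \sqrt{86}}{43}}$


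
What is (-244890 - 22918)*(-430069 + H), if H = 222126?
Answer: 55688798944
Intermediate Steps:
(-244890 - 22918)*(-430069 + H) = (-244890 - 22918)*(-430069 + 222126) = -267808*(-207943) = 55688798944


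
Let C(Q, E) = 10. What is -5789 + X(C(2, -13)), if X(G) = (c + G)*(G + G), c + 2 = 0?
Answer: -5629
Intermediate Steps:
c = -2 (c = -2 + 0 = -2)
X(G) = 2*G*(-2 + G) (X(G) = (-2 + G)*(G + G) = (-2 + G)*(2*G) = 2*G*(-2 + G))
-5789 + X(C(2, -13)) = -5789 + 2*10*(-2 + 10) = -5789 + 2*10*8 = -5789 + 160 = -5629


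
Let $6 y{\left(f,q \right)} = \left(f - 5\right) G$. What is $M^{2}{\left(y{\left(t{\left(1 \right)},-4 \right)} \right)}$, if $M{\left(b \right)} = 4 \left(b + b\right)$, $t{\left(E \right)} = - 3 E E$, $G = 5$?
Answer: $\frac{25600}{9} \approx 2844.4$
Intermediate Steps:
$t{\left(E \right)} = - 3 E^{2}$
$y{\left(f,q \right)} = - \frac{25}{6} + \frac{5 f}{6}$ ($y{\left(f,q \right)} = \frac{\left(f - 5\right) 5}{6} = \frac{\left(-5 + f\right) 5}{6} = \frac{-25 + 5 f}{6} = - \frac{25}{6} + \frac{5 f}{6}$)
$M{\left(b \right)} = 8 b$ ($M{\left(b \right)} = 4 \cdot 2 b = 8 b$)
$M^{2}{\left(y{\left(t{\left(1 \right)},-4 \right)} \right)} = \left(8 \left(- \frac{25}{6} + \frac{5 \left(- 3 \cdot 1^{2}\right)}{6}\right)\right)^{2} = \left(8 \left(- \frac{25}{6} + \frac{5 \left(\left(-3\right) 1\right)}{6}\right)\right)^{2} = \left(8 \left(- \frac{25}{6} + \frac{5}{6} \left(-3\right)\right)\right)^{2} = \left(8 \left(- \frac{25}{6} - \frac{5}{2}\right)\right)^{2} = \left(8 \left(- \frac{20}{3}\right)\right)^{2} = \left(- \frac{160}{3}\right)^{2} = \frac{25600}{9}$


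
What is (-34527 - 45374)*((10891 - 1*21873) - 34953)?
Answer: 3670252435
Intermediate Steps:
(-34527 - 45374)*((10891 - 1*21873) - 34953) = -79901*((10891 - 21873) - 34953) = -79901*(-10982 - 34953) = -79901*(-45935) = 3670252435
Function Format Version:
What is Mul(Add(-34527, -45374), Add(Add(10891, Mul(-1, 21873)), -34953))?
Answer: 3670252435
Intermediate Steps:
Mul(Add(-34527, -45374), Add(Add(10891, Mul(-1, 21873)), -34953)) = Mul(-79901, Add(Add(10891, -21873), -34953)) = Mul(-79901, Add(-10982, -34953)) = Mul(-79901, -45935) = 3670252435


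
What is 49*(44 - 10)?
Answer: 1666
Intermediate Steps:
49*(44 - 10) = 49*34 = 1666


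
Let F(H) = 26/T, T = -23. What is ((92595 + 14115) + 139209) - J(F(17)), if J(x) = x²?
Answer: 130090475/529 ≈ 2.4592e+5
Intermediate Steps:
F(H) = -26/23 (F(H) = 26/(-23) = 26*(-1/23) = -26/23)
((92595 + 14115) + 139209) - J(F(17)) = ((92595 + 14115) + 139209) - (-26/23)² = (106710 + 139209) - 1*676/529 = 245919 - 676/529 = 130090475/529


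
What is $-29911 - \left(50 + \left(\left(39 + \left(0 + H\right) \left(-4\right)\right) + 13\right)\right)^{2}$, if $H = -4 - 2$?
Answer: $-45787$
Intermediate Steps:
$H = -6$
$-29911 - \left(50 + \left(\left(39 + \left(0 + H\right) \left(-4\right)\right) + 13\right)\right)^{2} = -29911 - \left(50 + \left(\left(39 + \left(0 - 6\right) \left(-4\right)\right) + 13\right)\right)^{2} = -29911 - \left(50 + \left(\left(39 - -24\right) + 13\right)\right)^{2} = -29911 - \left(50 + \left(\left(39 + 24\right) + 13\right)\right)^{2} = -29911 - \left(50 + \left(63 + 13\right)\right)^{2} = -29911 - \left(50 + 76\right)^{2} = -29911 - 126^{2} = -29911 - 15876 = -45787$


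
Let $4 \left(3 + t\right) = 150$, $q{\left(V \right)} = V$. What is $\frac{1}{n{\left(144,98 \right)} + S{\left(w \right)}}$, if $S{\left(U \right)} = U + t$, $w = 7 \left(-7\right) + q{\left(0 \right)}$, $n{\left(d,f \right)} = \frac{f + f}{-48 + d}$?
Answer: $- \frac{24}{299} \approx -0.080268$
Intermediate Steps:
$t = \frac{69}{2}$ ($t = -3 + \frac{1}{4} \cdot 150 = -3 + \frac{75}{2} = \frac{69}{2} \approx 34.5$)
$n{\left(d,f \right)} = \frac{2 f}{-48 + d}$
$w = -49$ ($w = 7 \left(-7\right) + 0 = -49 + 0 = -49$)
$S{\left(U \right)} = \frac{69}{2} + U$ ($S{\left(U \right)} = U + \frac{69}{2} = \frac{69}{2} + U$)
$\frac{1}{n{\left(144,98 \right)} + S{\left(w \right)}} = \frac{1}{2 \cdot 98 \frac{1}{-48 + 144} + \left(\frac{69}{2} - 49\right)} = \frac{1}{2 \cdot 98 \cdot \frac{1}{96} - \frac{29}{2}} = \frac{1}{\frac{49}{24} - \frac{29}{2}} = \frac{1}{- \frac{299}{24}} = - \frac{24}{299}$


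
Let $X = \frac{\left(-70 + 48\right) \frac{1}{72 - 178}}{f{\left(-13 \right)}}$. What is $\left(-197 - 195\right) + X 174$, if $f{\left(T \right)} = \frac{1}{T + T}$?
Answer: $- \frac{70540}{53} \approx -1330.9$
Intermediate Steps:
$f{\left(T \right)} = \frac{1}{2 T}$
$X = - \frac{286}{53}$ ($X = \frac{\left(-70 + 48\right) \frac{1}{72 - 178}}{\frac{1}{2} \frac{1}{-13}} = \frac{\left(-22\right) \frac{1}{-106}}{\frac{1}{2} \left(- \frac{1}{13}\right)} = \frac{\left(-22\right) \left(- \frac{1}{106}\right)}{- \frac{1}{26}} = \frac{11}{53} \left(-26\right) = - \frac{286}{53} \approx -5.3962$)
$\left(-197 - 195\right) + X 174 = \left(-197 - 195\right) - \frac{49764}{53} = -392 - \frac{49764}{53} = - \frac{70540}{53}$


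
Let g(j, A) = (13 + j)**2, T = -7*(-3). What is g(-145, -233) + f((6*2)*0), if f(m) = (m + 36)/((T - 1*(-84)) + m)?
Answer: 609852/35 ≈ 17424.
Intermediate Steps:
T = 21
f(m) = (36 + m)/(105 + m) (f(m) = (m + 36)/((21 - 1*(-84)) + m) = (36 + m)/((21 + 84) + m) = (36 + m)/(105 + m))
g(-145, -233) + f((6*2)*0) = (13 - 145)**2 + (36 + (6*2)*0)/(105 + (6*2)*0) = (-132)**2 + (36 + 12*0)/(105 + 12*0) = 17424 + (36 + 0)/(105 + 0) = 17424 + 36/105 = 17424 + (1/105)*36 = 17424 + 12/35 = 609852/35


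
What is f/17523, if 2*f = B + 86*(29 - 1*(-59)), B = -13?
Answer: 7555/35046 ≈ 0.21557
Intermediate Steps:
f = 7555/2 (f = (-13 + 86*(29 - 1*(-59)))/2 = (-13 + 86*(29 + 59))/2 = (-13 + 86*88)/2 = (-13 + 7568)/2 = (½)*7555 = 7555/2 ≈ 3777.5)
f/17523 = (7555/2)/17523 = (7555/2)*(1/17523) = 7555/35046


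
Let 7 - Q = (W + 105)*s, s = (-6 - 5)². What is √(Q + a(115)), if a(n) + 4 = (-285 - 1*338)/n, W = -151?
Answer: 194*√1955/115 ≈ 74.589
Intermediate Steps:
a(n) = -4 - 623/n (a(n) = -4 + (-285 - 1*338)/n = -4 + (-285 - 338)/n = -4 - 623/n)
s = 121 (s = (-11)² = 121)
Q = 5573 (Q = 7 - (-151 + 105)*121 = 7 - (-46)*121 = 7 - 1*(-5566) = 7 + 5566 = 5573)
√(Q + a(115)) = √(5573 + (-4 - 623/115)) = √(5573 - 1083/115) = √(639812/115) = 194*√1955/115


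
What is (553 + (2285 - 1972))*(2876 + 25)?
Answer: 2512266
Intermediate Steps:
(553 + (2285 - 1972))*(2876 + 25) = (553 + 313)*2901 = 866*2901 = 2512266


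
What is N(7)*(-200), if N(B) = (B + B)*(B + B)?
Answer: -39200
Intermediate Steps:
N(B) = 4*B**2 (N(B) = (2*B)*(2*B) = 4*B**2)
N(7)*(-200) = (4*7**2)*(-200) = (4*49)*(-200) = 196*(-200) = -39200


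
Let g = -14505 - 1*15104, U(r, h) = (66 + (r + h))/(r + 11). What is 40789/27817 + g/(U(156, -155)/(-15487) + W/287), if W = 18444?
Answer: -609418041208024636/1326933011104999 ≈ -459.27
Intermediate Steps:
U(r, h) = (66 + h + r)/(11 + r) (U(r, h) = (66 + (h + r))/(11 + r) = (66 + h + r)/(11 + r))
g = -29609 (g = -14505 - 15104 = -29609)
40789/27817 + g/(U(156, -155)/(-15487) + W/287) = 40789/27817 - 29609/(((66 - 155 + 156)/(11 + 156))/(-15487) + 18444/287) = 40789*(1/27817) - 29609/((67/167)*(-1/15487) + 18444*(1/287)) = 40789/27817 - 29609/(((1/167)*67)*(-1/15487) + 18444/287) = 40789/27817 - 29609/((67/167)*(-1/15487) + 18444/287) = 40789/27817 - 29609/(-67/2586329 + 18444/287) = 40789/27817 - 29609/47702232847/742276423 = 40789/27817 - 29609*742276423/47702232847 = 40789/27817 - 21978062608607/47702232847 = -609418041208024636/1326933011104999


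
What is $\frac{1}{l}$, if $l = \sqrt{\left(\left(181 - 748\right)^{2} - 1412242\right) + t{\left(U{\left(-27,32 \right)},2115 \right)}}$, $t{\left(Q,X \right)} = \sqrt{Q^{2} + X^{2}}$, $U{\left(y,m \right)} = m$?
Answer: $- \frac{i}{\sqrt{1090753 - \sqrt{4474249}}} \approx - 0.00095842 i$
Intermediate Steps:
$l = \sqrt{-1090753 + \sqrt{4474249}}$ ($l = \sqrt{\left(\left(181 - 748\right)^{2} - 1412242\right) + \sqrt{32^{2} + 2115^{2}}} = \sqrt{\left(\left(-567\right)^{2} - 1412242\right) + \sqrt{1024 + 4473225}} = \sqrt{\left(321489 - 1412242\right) + \sqrt{4474249}} = \sqrt{-1090753 + \sqrt{4474249}} \approx 1043.4 i$)
$\frac{1}{l} = \frac{1}{\sqrt{-1090753 + \sqrt{4474249}}}$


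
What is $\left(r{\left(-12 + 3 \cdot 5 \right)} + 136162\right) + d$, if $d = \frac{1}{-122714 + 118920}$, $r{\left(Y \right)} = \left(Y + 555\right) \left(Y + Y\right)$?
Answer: $\frac{529300939}{3794} \approx 1.3951 \cdot 10^{5}$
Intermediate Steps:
$r{\left(Y \right)} = 2 Y \left(555 + Y\right)$ ($r{\left(Y \right)} = \left(555 + Y\right) 2 Y = 2 Y \left(555 + Y\right)$)
$d = - \frac{1}{3794}$ ($d = \frac{1}{-3794} = - \frac{1}{3794} \approx -0.00026357$)
$\left(r{\left(-12 + 3 \cdot 5 \right)} + 136162\right) + d = \left(2 \left(-12 + 3 \cdot 5\right) \left(555 + \left(-12 + 3 \cdot 5\right)\right) + 136162\right) - \frac{1}{3794} = \left(2 \left(-12 + 15\right) \left(555 + \left(-12 + 15\right)\right) + 136162\right) - \frac{1}{3794} = \left(2 \cdot 3 \left(555 + 3\right) + 136162\right) - \frac{1}{3794} = \left(2 \cdot 3 \cdot 558 + 136162\right) - \frac{1}{3794} = \left(3348 + 136162\right) - \frac{1}{3794} = 139510 - \frac{1}{3794} = \frac{529300939}{3794}$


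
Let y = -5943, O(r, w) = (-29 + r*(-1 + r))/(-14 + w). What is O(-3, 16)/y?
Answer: 17/11886 ≈ 0.0014303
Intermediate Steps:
O(r, w) = (-29 + r*(-1 + r))/(-14 + w)
O(-3, 16)/y = ((-29 + (-3)**2 - 1*(-3))/(-14 + 16))/(-5943) = ((-29 + 9 + 3)/2)*(-1/5943) = ((1/2)*(-17))*(-1/5943) = -17/2*(-1/5943) = 17/11886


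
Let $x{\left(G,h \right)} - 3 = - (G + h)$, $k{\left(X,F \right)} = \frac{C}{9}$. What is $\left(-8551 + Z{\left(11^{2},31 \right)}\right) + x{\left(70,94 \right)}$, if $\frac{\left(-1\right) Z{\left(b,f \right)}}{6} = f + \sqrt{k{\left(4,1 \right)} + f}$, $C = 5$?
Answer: $-8898 - 4 \sqrt{71} \approx -8931.7$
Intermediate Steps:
$k{\left(X,F \right)} = \frac{5}{9}$
$x{\left(G,h \right)} = 3 - G - h$ ($x{\left(G,h \right)} = 3 - \left(G + h\right) = 3 - G - h$)
$Z{\left(b,f \right)} = - 6 f - 6 \sqrt{\frac{5}{9} + f}$ ($Z{\left(b,f \right)} = - 6 \left(f + \sqrt{\frac{5}{9} + f}\right) = - 6 f - 6 \sqrt{\frac{5}{9} + f}$)
$\left(-8551 + Z{\left(11^{2},31 \right)}\right) + x{\left(70,94 \right)} = \left(-8551 - \left(186 + 2 \sqrt{5 + 9 \cdot 31}\right)\right) - 161 = \left(-8551 - \left(186 + 2 \sqrt{5 + 279}\right)\right) - 161 = \left(-8551 - \left(186 + 2 \sqrt{284}\right)\right) - 161 = \left(-8551 - \left(186 + 2 \cdot 2 \sqrt{71}\right)\right) - 161 = \left(-8551 - \left(186 + 4 \sqrt{71}\right)\right) - 161 = \left(-8737 - 4 \sqrt{71}\right) - 161 = -8898 - 4 \sqrt{71}$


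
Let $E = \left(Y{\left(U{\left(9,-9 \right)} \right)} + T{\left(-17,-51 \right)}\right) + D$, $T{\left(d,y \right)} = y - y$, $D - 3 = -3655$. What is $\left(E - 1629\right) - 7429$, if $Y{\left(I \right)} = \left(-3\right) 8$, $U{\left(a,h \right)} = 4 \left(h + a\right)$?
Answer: $-12734$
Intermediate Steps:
$U{\left(a,h \right)} = 4 a + 4 h$ ($U{\left(a,h \right)} = 4 \left(a + h\right) = 4 a + 4 h$)
$D = -3652$ ($D = 3 - 3655 = -3652$)
$Y{\left(I \right)} = -24$
$T{\left(d,y \right)} = 0$
$E = -3676$ ($E = \left(-24 + 0\right) - 3652 = -24 - 3652 = -3676$)
$\left(E - 1629\right) - 7429 = \left(-3676 - 1629\right) - 7429 = -5305 - 7429 = -12734$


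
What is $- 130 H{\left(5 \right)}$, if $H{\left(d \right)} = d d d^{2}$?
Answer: $-81250$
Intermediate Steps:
$H{\left(d \right)} = d^{4}$ ($H{\left(d \right)} = d^{2} d^{2} = d^{4}$)
$- 130 H{\left(5 \right)} = - 130 \cdot 5^{4} = \left(-130\right) 625 = -81250$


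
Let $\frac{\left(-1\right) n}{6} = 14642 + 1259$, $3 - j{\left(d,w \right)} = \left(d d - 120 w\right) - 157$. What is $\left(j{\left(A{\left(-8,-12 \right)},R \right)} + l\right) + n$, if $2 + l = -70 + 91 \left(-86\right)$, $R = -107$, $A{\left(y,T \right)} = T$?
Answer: $-116128$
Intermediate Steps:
$j{\left(d,w \right)} = 160 - d^{2} + 120 w$ ($j{\left(d,w \right)} = 3 - \left(\left(d d - 120 w\right) - 157\right) = 3 - \left(\left(d^{2} - 120 w\right) - 157\right) = 3 - \left(-157 + d^{2} - 120 w\right) = 3 + \left(157 - d^{2} + 120 w\right) = 160 - d^{2} + 120 w$)
$n = -95406$ ($n = - 6 \left(14642 + 1259\right) = \left(-6\right) 15901 = -95406$)
$l = -7898$ ($l = -2 + \left(-70 + 91 \left(-86\right)\right) = -2 - 7896 = -7898$)
$\left(j{\left(A{\left(-8,-12 \right)},R \right)} + l\right) + n = \left(\left(160 - \left(-12\right)^{2} + 120 \left(-107\right)\right) - 7898\right) - 95406 = \left(\left(160 - 144 - 12840\right) - 7898\right) - 95406 = \left(-12824 - 7898\right) - 95406 = -20722 - 95406 = -116128$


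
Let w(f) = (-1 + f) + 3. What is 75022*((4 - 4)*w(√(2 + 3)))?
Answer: 0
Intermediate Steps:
w(f) = 2 + f
75022*((4 - 4)*w(√(2 + 3))) = 75022*((4 - 4)*(2 + √(2 + 3))) = 75022*(0*(2 + √5)) = 75022*0 = 0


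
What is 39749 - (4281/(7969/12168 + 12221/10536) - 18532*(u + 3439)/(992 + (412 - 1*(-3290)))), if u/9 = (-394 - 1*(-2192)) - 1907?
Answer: 41212709112689/875109461 ≈ 47094.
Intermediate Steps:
u = -981 (u = 9*((-394 - 1*(-2192)) - 1907) = 9*((-394 + 2192) - 1907) = 9*(1798 - 1907) = 9*(-109) = -981)
39749 - (4281/(7969/12168 + 12221/10536) - 18532*(u + 3439)/(992 + (412 - 1*(-3290)))) = 39749 - (4281/(7969/12168 + 12221/10536) - 18532*(-981 + 3439)/(992 + (412 - 1*(-3290)))) = 39749 - (4281/(7969*(1/12168) + 12221*(1/10536)) - 18532*2458/(992 + (412 + 3290))) = 39749 - (4281/(613/936 + 12221/10536) - 18532*2458/(992 + 3702)) = 39749 - (4281/(372863/205452) - 18532/(4694*(1/2458))) = 39749 - (4281*(205452/372863) - 18532/2347/1229) = 39749 - (879540012/372863 - 18532*1229/2347) = 39749 - (879540012/372863 - 22775828/2347) = 39749 - 1*(-6427983147400/875109461) = 39749 + 6427983147400/875109461 = 41212709112689/875109461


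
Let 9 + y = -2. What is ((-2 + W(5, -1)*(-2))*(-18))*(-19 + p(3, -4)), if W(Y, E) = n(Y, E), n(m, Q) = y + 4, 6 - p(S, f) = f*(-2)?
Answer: 4536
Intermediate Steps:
y = -11 (y = -9 - 2 = -11)
p(S, f) = 6 + 2*f (p(S, f) = 6 - f*(-2) = 6 - (-2)*f = 6 + 2*f)
n(m, Q) = -7 (n(m, Q) = -11 + 4 = -7)
W(Y, E) = -7
((-2 + W(5, -1)*(-2))*(-18))*(-19 + p(3, -4)) = ((-2 - 7*(-2))*(-18))*(-19 + (6 + 2*(-4))) = ((-2 + 14)*(-18))*(-19 + (6 - 8)) = (12*(-18))*(-19 - 2) = -216*(-21) = 4536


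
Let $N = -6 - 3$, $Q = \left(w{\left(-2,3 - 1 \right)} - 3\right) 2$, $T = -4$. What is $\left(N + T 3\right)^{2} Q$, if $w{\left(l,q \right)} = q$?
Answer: $-882$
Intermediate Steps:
$Q = -2$ ($Q = \left(\left(3 - 1\right) - 3\right) 2 = \left(2 - 3\right) 2 = \left(-1\right) 2 = -2$)
$N = -9$
$\left(N + T 3\right)^{2} Q = \left(-9 - 12\right)^{2} \left(-2\right) = \left(-21\right)^{2} \left(-2\right) = 441 \left(-2\right) = -882$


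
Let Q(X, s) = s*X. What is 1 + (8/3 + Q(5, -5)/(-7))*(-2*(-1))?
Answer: 283/21 ≈ 13.476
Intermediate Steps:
Q(X, s) = X*s
1 + (8/3 + Q(5, -5)/(-7))*(-2*(-1)) = 1 + (8/3 + (5*(-5))/(-7))*(-2*(-1)) = 1 + (8*(⅓) - 25*(-⅐))*2 = 1 + (8/3 + 25/7)*2 = 1 + (131/21)*2 = 1 + 262/21 = 283/21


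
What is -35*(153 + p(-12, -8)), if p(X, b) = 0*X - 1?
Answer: -5320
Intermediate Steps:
p(X, b) = -1 (p(X, b) = 0 - 1 = -1)
-35*(153 + p(-12, -8)) = -35*(153 - 1) = -35*152 = -5320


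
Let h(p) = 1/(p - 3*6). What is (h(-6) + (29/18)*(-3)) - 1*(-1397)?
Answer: 11137/8 ≈ 1392.1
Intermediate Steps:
h(p) = 1/(-18 + p) (h(p) = 1/(p - 18) = 1/(-18 + p))
(h(-6) + (29/18)*(-3)) - 1*(-1397) = (1/(-18 - 6) + (29/18)*(-3)) - 1*(-1397) = (1/(-24) + (29*(1/18))*(-3)) + 1397 = (-1/24 + (29/18)*(-3)) + 1397 = (-1/24 - 29/6) + 1397 = -39/8 + 1397 = 11137/8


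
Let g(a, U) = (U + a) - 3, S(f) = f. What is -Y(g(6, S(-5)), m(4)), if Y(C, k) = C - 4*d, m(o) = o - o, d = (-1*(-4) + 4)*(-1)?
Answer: -30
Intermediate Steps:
d = -8 (d = (4 + 4)*(-1) = 8*(-1) = -8)
m(o) = 0
g(a, U) = -3 + U + a
Y(C, k) = 32 + C (Y(C, k) = C - 4*(-8) = C + 32 = 32 + C)
-Y(g(6, S(-5)), m(4)) = -(32 + (-3 - 5 + 6)) = -(32 - 2) = -1*30 = -30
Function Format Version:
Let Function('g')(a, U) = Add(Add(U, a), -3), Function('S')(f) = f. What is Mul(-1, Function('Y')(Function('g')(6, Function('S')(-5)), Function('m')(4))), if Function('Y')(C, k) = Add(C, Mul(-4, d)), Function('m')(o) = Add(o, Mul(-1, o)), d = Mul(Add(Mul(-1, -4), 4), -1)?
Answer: -30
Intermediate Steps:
d = -8 (d = Mul(Add(4, 4), -1) = Mul(8, -1) = -8)
Function('m')(o) = 0
Function('g')(a, U) = Add(-3, U, a)
Function('Y')(C, k) = Add(32, C) (Function('Y')(C, k) = Add(C, Mul(-4, -8)) = Add(C, 32) = Add(32, C))
Mul(-1, Function('Y')(Function('g')(6, Function('S')(-5)), Function('m')(4))) = Mul(-1, Add(32, Add(-3, -5, 6))) = Mul(-1, Add(32, -2)) = Mul(-1, 30) = -30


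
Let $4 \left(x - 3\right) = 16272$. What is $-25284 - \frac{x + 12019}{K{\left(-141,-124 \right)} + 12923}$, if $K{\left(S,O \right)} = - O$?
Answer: $- \frac{329896438}{13047} \approx -25285.0$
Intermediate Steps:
$x = 4071$ ($x = 3 + \frac{1}{4} \cdot 16272 = 3 + 4068 = 4071$)
$-25284 - \frac{x + 12019}{K{\left(-141,-124 \right)} + 12923} = -25284 - \frac{4071 + 12019}{\left(-1\right) \left(-124\right) + 12923} = -25284 - \frac{16090}{124 + 12923} = -25284 - \frac{16090}{13047} = - \frac{329896438}{13047}$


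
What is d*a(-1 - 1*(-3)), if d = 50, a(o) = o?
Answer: 100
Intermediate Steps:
d*a(-1 - 1*(-3)) = 50*(-1 - 1*(-3)) = 50*(-1 + 3) = 50*2 = 100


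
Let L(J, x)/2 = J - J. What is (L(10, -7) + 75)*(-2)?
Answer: -150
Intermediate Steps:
L(J, x) = 0 (L(J, x) = 2*(J - J) = 2*0 = 0)
(L(10, -7) + 75)*(-2) = (0 + 75)*(-2) = 75*(-2) = -150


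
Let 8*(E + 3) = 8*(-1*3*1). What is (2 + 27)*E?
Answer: -174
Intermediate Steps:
E = -6 (E = -3 + (8*(-1*3*1))/8 = -3 + (8*(-3*1))/8 = -3 + (8*(-3))/8 = -3 + (1/8)*(-24) = -3 - 3 = -6)
(2 + 27)*E = (2 + 27)*(-6) = 29*(-6) = -174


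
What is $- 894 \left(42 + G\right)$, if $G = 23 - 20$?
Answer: $-40230$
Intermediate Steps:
$G = 3$ ($G = 23 - 20 = 3$)
$- 894 \left(42 + G\right) = - 894 \left(42 + 3\right) = \left(-894\right) 45 = -40230$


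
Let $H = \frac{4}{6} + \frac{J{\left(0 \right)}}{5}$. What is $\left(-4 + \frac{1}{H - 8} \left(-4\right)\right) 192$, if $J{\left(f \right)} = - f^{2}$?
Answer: $- \frac{7296}{11} \approx -663.27$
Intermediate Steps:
$H = \frac{2}{3}$ ($H = \frac{4}{6} + \frac{\left(-1\right) 0^{2}}{5} = 4 \cdot \frac{1}{6} + \left(-1\right) 0 \cdot \frac{1}{5} = \frac{2}{3} + 0 \cdot \frac{1}{5} = \frac{2}{3} + 0 = \frac{2}{3} \approx 0.66667$)
$\left(-4 + \frac{1}{H - 8} \left(-4\right)\right) 192 = \left(-4 + \frac{1}{\frac{2}{3} - 8} \left(-4\right)\right) 192 = \left(-4 + \frac{1}{- \frac{22}{3}} \left(-4\right)\right) 192 = \left(-4 - - \frac{6}{11}\right) 192 = \left(-4 + \frac{6}{11}\right) 192 = \left(- \frac{38}{11}\right) 192 = - \frac{7296}{11}$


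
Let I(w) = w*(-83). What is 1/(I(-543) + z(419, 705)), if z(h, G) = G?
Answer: 1/45774 ≈ 2.1846e-5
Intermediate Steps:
I(w) = -83*w
1/(I(-543) + z(419, 705)) = 1/(-83*(-543) + 705) = 1/(45069 + 705) = 1/45774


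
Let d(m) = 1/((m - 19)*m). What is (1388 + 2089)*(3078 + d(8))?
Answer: 941790651/88 ≈ 1.0702e+7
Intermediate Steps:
d(m) = 1/(m*(-19 + m)) (d(m) = 1/((-19 + m)*m) = 1/(m*(-19 + m)))
(1388 + 2089)*(3078 + d(8)) = (1388 + 2089)*(3078 + 1/(8*(-19 + 8))) = 3477*(3078 + (1/8)/(-11)) = 3477*(3078 + (1/8)*(-1/11)) = 3477*(3078 - 1/88) = 3477*(270863/88) = 941790651/88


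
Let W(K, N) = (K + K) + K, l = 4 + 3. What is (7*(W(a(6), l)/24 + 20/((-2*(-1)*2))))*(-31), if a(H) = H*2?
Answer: -2821/2 ≈ -1410.5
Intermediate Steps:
l = 7
a(H) = 2*H
W(K, N) = 3*K (W(K, N) = 2*K + K = 3*K)
(7*(W(a(6), l)/24 + 20/((-2*(-1)*2))))*(-31) = (7*((3*(2*6))/24 + 20/((-2*(-1)*2))))*(-31) = (7*((3*12)*(1/24) + 20/((2*2))))*(-31) = (7*(36*(1/24) + 20/4))*(-31) = (7*(3/2 + 20*(¼)))*(-31) = (7*(3/2 + 5))*(-31) = (7*(13/2))*(-31) = (91/2)*(-31) = -2821/2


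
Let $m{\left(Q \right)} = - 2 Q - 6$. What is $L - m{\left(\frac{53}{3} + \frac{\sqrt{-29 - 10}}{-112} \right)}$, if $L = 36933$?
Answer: $\frac{110923}{3} - \frac{i \sqrt{39}}{56} \approx 36974.0 - 0.11152 i$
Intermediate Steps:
$m{\left(Q \right)} = -6 - 2 Q$
$L - m{\left(\frac{53}{3} + \frac{\sqrt{-29 - 10}}{-112} \right)} = 36933 - \left(-6 - 2 \left(\frac{53}{3} + \frac{\sqrt{-29 - 10}}{-112}\right)\right) = 36933 - \left(-6 - 2 \left(53 \cdot \frac{1}{3} + \sqrt{-39} \left(- \frac{1}{112}\right)\right)\right) = 36933 - \left(-6 - 2 \left(\frac{53}{3} + i \sqrt{39} \left(- \frac{1}{112}\right)\right)\right) = 36933 - \left(-6 - 2 \left(\frac{53}{3} - \frac{i \sqrt{39}}{112}\right)\right) = 36933 - \left(-6 - \left(\frac{106}{3} - \frac{i \sqrt{39}}{56}\right)\right) = 36933 - \left(- \frac{124}{3} + \frac{i \sqrt{39}}{56}\right) = 36933 + \left(\frac{124}{3} - \frac{i \sqrt{39}}{56}\right) = \frac{110923}{3} - \frac{i \sqrt{39}}{56}$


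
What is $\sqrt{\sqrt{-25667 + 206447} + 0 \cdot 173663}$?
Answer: $\sqrt{2} \sqrt[4]{45195} \approx 20.62$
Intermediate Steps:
$\sqrt{\sqrt{-25667 + 206447} + 0 \cdot 173663} = \sqrt{\sqrt{180780} + 0} = \sqrt{2 \sqrt{45195} + 0} = \sqrt{2 \sqrt{45195}} = \sqrt{2} \sqrt[4]{45195}$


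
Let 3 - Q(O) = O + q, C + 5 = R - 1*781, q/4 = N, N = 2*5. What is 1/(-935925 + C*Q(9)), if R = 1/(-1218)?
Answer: -609/547959298 ≈ -1.1114e-6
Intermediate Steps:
R = -1/1218 ≈ -0.00082102
N = 10
q = 40 (q = 4*10 = 40)
C = -957349/1218 (C = -5 + (-1/1218 - 1*781) = -5 + (-1/1218 - 781) = -5 - 951259/1218 = -957349/1218 ≈ -786.00)
Q(O) = -37 - O (Q(O) = 3 - (O + 40) = 3 - (40 + O) = 3 + (-40 - O) = -37 - O)
1/(-935925 + C*Q(9)) = 1/(-935925 - 957349*(-37 - 1*9)/1218) = 1/(-935925 - 957349*(-37 - 9)/1218) = 1/(-935925 - 957349/1218*(-46)) = 1/(-935925 + 22019027/609) = 1/(-547959298/609) = -609/547959298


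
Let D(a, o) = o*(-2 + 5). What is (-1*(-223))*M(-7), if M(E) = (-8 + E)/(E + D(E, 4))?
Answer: -669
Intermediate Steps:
D(a, o) = 3*o (D(a, o) = o*3 = 3*o)
M(E) = (-8 + E)/(12 + E) (M(E) = (-8 + E)/(E + 3*4) = (-8 + E)/(E + 12) = (-8 + E)/(12 + E))
(-1*(-223))*M(-7) = (-1*(-223))*((-8 - 7)/(12 - 7)) = 223*(-15/5) = 223*((⅕)*(-15)) = 223*(-3) = -669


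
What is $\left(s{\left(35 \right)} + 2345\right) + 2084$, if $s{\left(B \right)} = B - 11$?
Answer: $4453$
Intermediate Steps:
$s{\left(B \right)} = -11 + B$
$\left(s{\left(35 \right)} + 2345\right) + 2084 = \left(\left(-11 + 35\right) + 2345\right) + 2084 = \left(24 + 2345\right) + 2084 = 2369 + 2084 = 4453$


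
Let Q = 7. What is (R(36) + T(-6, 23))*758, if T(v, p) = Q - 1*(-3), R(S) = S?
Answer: 34868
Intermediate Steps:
T(v, p) = 10 (T(v, p) = 7 - 1*(-3) = 7 + 3 = 10)
(R(36) + T(-6, 23))*758 = (36 + 10)*758 = 46*758 = 34868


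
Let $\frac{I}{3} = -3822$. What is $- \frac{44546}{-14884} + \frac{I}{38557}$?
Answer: $\frac{773450089}{286941194} \approx 2.6955$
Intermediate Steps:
$I = -11466$ ($I = 3 \left(-3822\right) = -11466$)
$- \frac{44546}{-14884} + \frac{I}{38557} = - \frac{44546}{-14884} - \frac{11466}{38557} = \left(-44546\right) \left(- \frac{1}{14884}\right) - \frac{11466}{38557} = \frac{22273}{7442} - \frac{11466}{38557} = \frac{773450089}{286941194}$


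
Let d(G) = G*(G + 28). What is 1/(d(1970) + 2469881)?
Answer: 1/6405941 ≈ 1.5610e-7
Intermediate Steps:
d(G) = G*(28 + G)
1/(d(1970) + 2469881) = 1/(1970*(28 + 1970) + 2469881) = 1/(1970*1998 + 2469881) = 1/(3936060 + 2469881) = 1/6405941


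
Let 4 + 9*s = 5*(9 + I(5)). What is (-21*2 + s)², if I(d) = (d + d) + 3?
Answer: 73984/81 ≈ 913.38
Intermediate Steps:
I(d) = 3 + 2*d (I(d) = 2*d + 3 = 3 + 2*d)
s = 106/9 (s = -4/9 + (5*(9 + (3 + 2*5)))/9 = -4/9 + (5*(9 + (3 + 10)))/9 = -4/9 + (5*(9 + 13))/9 = -4/9 + (5*22)/9 = -4/9 + (⅑)*110 = -4/9 + 110/9 = 106/9 ≈ 11.778)
(-21*2 + s)² = (-21*2 + 106/9)² = (-42 + 106/9)² = (-272/9)² = 73984/81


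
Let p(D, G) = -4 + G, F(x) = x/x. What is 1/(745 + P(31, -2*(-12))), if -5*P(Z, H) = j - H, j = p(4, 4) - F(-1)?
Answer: 1/750 ≈ 0.0013333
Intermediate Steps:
F(x) = 1
j = -1 (j = (-4 + 4) - 1*1 = 0 - 1 = -1)
P(Z, H) = 1/5 + H/5 (P(Z, H) = -(-1 - H)/5 = 1/5 + H/5)
1/(745 + P(31, -2*(-12))) = 1/(745 + (1/5 + (-2*(-12))/5)) = 1/(745 + (1/5 + (1/5)*24)) = 1/(745 + (1/5 + 24/5)) = 1/(745 + 5) = 1/750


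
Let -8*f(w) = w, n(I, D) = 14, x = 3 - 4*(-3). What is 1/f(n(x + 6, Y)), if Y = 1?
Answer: -4/7 ≈ -0.57143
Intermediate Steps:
x = 15 (x = 3 + 12 = 15)
f(w) = -w/8
1/f(n(x + 6, Y)) = 1/(-⅛*14) = 1/(-7/4) = -4/7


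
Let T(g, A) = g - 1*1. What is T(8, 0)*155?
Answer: 1085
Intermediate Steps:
T(g, A) = -1 + g (T(g, A) = g - 1 = -1 + g)
T(8, 0)*155 = (-1 + 8)*155 = 7*155 = 1085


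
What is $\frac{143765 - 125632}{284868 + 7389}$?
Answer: $\frac{18133}{292257} \approx 0.062045$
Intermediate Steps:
$\frac{143765 - 125632}{284868 + 7389} = \frac{18133}{292257}$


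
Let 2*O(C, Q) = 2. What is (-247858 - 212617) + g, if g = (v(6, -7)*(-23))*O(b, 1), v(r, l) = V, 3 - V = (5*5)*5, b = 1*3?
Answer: -457669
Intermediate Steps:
b = 3
O(C, Q) = 1 (O(C, Q) = (½)*2 = 1)
V = -122 (V = 3 - 5*5*5 = 3 - 25*5 = 3 - 1*125 = 3 - 125 = -122)
v(r, l) = -122
g = 2806 (g = -122*(-23)*1 = 2806*1 = 2806)
(-247858 - 212617) + g = (-247858 - 212617) + 2806 = -460475 + 2806 = -457669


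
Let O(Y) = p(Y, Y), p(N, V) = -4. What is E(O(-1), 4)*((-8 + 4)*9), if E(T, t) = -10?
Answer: 360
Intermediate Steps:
O(Y) = -4
E(O(-1), 4)*((-8 + 4)*9) = -10*(-8 + 4)*9 = -(-40)*9 = -10*(-36) = 360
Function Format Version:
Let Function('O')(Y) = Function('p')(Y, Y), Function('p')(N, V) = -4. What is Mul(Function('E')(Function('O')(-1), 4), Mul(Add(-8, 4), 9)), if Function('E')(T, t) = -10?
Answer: 360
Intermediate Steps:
Function('O')(Y) = -4
Mul(Function('E')(Function('O')(-1), 4), Mul(Add(-8, 4), 9)) = Mul(-10, Mul(Add(-8, 4), 9)) = Mul(-10, Mul(-4, 9)) = Mul(-10, -36) = 360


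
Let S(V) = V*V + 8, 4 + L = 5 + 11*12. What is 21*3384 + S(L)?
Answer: 88761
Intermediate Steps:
L = 133 (L = -4 + (5 + 11*12) = -4 + (5 + 132) = -4 + 137 = 133)
S(V) = 8 + V**2 (S(V) = V**2 + 8 = 8 + V**2)
21*3384 + S(L) = 21*3384 + (8 + 133**2) = 71064 + (8 + 17689) = 71064 + 17697 = 88761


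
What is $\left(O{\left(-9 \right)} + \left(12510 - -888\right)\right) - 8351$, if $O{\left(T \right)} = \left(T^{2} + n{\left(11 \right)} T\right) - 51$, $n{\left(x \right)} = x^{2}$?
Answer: $3988$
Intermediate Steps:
$O{\left(T \right)} = -51 + T^{2} + 121 T$ ($O{\left(T \right)} = \left(T^{2} + 11^{2} T\right) - 51 = \left(T^{2} + 121 T\right) - 51 = -51 + T^{2} + 121 T$)
$\left(O{\left(-9 \right)} + \left(12510 - -888\right)\right) - 8351 = \left(\left(-51 + \left(-9\right)^{2} + 121 \left(-9\right)\right) + \left(12510 - -888\right)\right) - 8351 = \left(\left(-51 + 81 - 1089\right) + \left(12510 + 888\right)\right) - 8351 = \left(-1059 + 13398\right) - 8351 = 12339 - 8351 = 3988$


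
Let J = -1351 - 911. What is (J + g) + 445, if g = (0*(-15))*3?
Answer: -1817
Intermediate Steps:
J = -2262
g = 0 (g = 0*3 = 0)
(J + g) + 445 = (-2262 + 0) + 445 = -2262 + 445 = -1817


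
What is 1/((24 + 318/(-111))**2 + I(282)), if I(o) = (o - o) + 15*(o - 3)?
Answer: 1369/6340789 ≈ 0.00021590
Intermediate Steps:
I(o) = -45 + 15*o (I(o) = 0 + 15*(-3 + o) = 0 + (-45 + 15*o) = -45 + 15*o)
1/((24 + 318/(-111))**2 + I(282)) = 1/((24 + 318/(-111))**2 + (-45 + 15*282)) = 1/((24 + 318*(-1/111))**2 + (-45 + 4230)) = 1/((24 - 106/37)**2 + 4185) = 1/((782/37)**2 + 4185) = 1/(611524/1369 + 4185) = 1/(6340789/1369) = 1369/6340789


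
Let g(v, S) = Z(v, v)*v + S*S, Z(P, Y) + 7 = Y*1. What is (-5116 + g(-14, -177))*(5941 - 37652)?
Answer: -840563477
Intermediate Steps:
Z(P, Y) = -7 + Y (Z(P, Y) = -7 + Y*1 = -7 + Y)
g(v, S) = S² + v*(-7 + v) (g(v, S) = (-7 + v)*v + S*S = v*(-7 + v) + S² = S² + v*(-7 + v))
(-5116 + g(-14, -177))*(5941 - 37652) = (-5116 + ((-177)² - 14*(-7 - 14)))*(5941 - 37652) = (-5116 + (31329 - 14*(-21)))*(-31711) = (-5116 + (31329 + 294))*(-31711) = (-5116 + 31623)*(-31711) = 26507*(-31711) = -840563477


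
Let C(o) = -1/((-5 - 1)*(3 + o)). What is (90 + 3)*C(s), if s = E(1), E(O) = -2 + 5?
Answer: 31/12 ≈ 2.5833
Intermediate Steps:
E(O) = 3
s = 3
C(o) = -1/(-18 - 6*o) (C(o) = -1/((-6*(3 + o))) = -1/(-18 - 6*o))
(90 + 3)*C(s) = (90 + 3)*(1/(6*(3 + 3))) = 93*((1/6)/6) = 93*((1/6)*(1/6)) = 93*(1/36) = 31/12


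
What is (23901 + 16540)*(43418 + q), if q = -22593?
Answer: 842183825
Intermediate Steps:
(23901 + 16540)*(43418 + q) = (23901 + 16540)*(43418 - 22593) = 40441*20825 = 842183825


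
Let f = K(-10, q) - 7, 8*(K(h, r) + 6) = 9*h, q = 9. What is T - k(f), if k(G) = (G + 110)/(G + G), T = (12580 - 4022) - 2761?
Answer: 1124961/194 ≈ 5798.8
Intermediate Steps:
K(h, r) = -6 + 9*h/8 (K(h, r) = -6 + (9*h)/8 = -6 + 9*h/8)
f = -97/4 (f = (-6 + (9/8)*(-10)) - 7 = (-6 - 45/4) - 7 = -69/4 - 7 = -97/4 ≈ -24.250)
T = 5797 (T = 8558 - 2761 = 5797)
k(G) = (110 + G)/(2*G) (k(G) = (110 + G)/((2*G)) = (110 + G)*(1/(2*G)) = (110 + G)/(2*G))
T - k(f) = 5797 - (110 - 97/4)/(2*(-97/4)) = 5797 - (-4)*343/(2*97*4) = 5797 - 1*(-343/194) = 5797 + 343/194 = 1124961/194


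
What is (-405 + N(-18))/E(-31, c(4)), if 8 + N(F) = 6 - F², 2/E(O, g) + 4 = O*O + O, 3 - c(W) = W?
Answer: -338453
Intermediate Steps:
c(W) = 3 - W
E(O, g) = 2/(-4 + O + O²) (E(O, g) = 2/(-4 + (O*O + O)) = 2/(-4 + (O² + O)) = 2/(-4 + (O + O²)) = 2/(-4 + O + O²))
N(F) = -2 - F² (N(F) = -8 + (6 - F²) = -2 - F²)
(-405 + N(-18))/E(-31, c(4)) = (-405 + (-2 - 1*(-18)²))/((2/(-4 - 31 + (-31)²))) = (-405 + (-2 - 1*324))/((2/(-4 - 31 + 961))) = (-405 + (-2 - 324))/((2/926)) = (-405 - 326)/((2*(1/926))) = -731/1/463 = -731*463 = -338453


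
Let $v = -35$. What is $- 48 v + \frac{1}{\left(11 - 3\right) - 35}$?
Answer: $\frac{45359}{27} \approx 1680.0$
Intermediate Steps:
$- 48 v + \frac{1}{\left(11 - 3\right) - 35} = \left(-48\right) \left(-35\right) + \frac{1}{\left(11 - 3\right) - 35} = 1680 + \frac{1}{8 - 35} = 1680 + \frac{1}{-27} = 1680 - \frac{1}{27} = \frac{45359}{27}$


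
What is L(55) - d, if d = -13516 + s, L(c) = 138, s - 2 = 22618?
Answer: -8966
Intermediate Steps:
s = 22620 (s = 2 + 22618 = 22620)
d = 9104 (d = -13516 + 22620 = 9104)
L(55) - d = 138 - 1*9104 = 138 - 9104 = -8966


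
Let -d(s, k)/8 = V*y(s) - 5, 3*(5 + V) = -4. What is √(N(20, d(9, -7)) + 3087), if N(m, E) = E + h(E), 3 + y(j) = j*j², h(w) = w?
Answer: √76735 ≈ 277.01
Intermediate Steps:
V = -19/3 (V = -5 + (⅓)*(-4) = -5 - 4/3 = -19/3 ≈ -6.3333)
y(j) = -3 + j³ (y(j) = -3 + j*j² = -3 + j³)
d(s, k) = -112 + 152*s³/3 (d(s, k) = -8*(-19*(-3 + s³)/3 - 5) = -8*((19 - 19*s³/3) - 5) = -8*(14 - 19*s³/3) = -112 + 152*s³/3)
N(m, E) = 2*E (N(m, E) = E + E = 2*E)
√(N(20, d(9, -7)) + 3087) = √(2*(-112 + (152/3)*9³) + 3087) = √(2*(-112 + (152/3)*729) + 3087) = √(2*(-112 + 36936) + 3087) = √(2*36824 + 3087) = √(73648 + 3087) = √76735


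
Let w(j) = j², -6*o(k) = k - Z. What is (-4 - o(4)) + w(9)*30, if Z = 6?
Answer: 7277/3 ≈ 2425.7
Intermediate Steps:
o(k) = 1 - k/6 (o(k) = -(k - 1*6)/6 = -(k - 6)/6 = -(-6 + k)/6 = 1 - k/6)
(-4 - o(4)) + w(9)*30 = (-4 - (1 - ⅙*4)) + 9²*30 = (-4 - (1 - ⅔)) + 81*30 = (-4 - 1*⅓) + 2430 = (-4 - ⅓) + 2430 = -13/3 + 2430 = 7277/3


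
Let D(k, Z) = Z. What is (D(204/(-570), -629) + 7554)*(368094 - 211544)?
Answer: 1084108750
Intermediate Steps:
(D(204/(-570), -629) + 7554)*(368094 - 211544) = (-629 + 7554)*(368094 - 211544) = 6925*156550 = 1084108750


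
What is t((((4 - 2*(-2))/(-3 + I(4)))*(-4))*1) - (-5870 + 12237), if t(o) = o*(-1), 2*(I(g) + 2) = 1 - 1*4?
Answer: -82835/13 ≈ -6371.9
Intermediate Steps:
I(g) = -7/2 (I(g) = -2 + (1 - 1*4)/2 = -2 + (1 - 4)/2 = -2 + (½)*(-3) = -2 - 3/2 = -7/2)
t(o) = -o
t((((4 - 2*(-2))/(-3 + I(4)))*(-4))*1) - (-5870 + 12237) = -((4 - 2*(-2))/(-3 - 7/2))*(-4) - (-5870 + 12237) = -((4 + 4)/(-13/2))*(-4) - 1*6367 = -(8*(-2/13))*(-4) - 6367 = -(-16/13*(-4)) - 6367 = -64/13 - 6367 = -82835/13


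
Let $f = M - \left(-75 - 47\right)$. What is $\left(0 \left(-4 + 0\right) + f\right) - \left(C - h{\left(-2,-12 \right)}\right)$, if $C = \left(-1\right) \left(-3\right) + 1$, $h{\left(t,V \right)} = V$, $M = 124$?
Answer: $230$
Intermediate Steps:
$C = 4$ ($C = 3 + 1 = 4$)
$f = 246$ ($f = 124 - \left(-75 - 47\right) = 124 - -122 = 124 + 122 = 246$)
$\left(0 \left(-4 + 0\right) + f\right) - \left(C - h{\left(-2,-12 \right)}\right) = \left(0 \left(-4 + 0\right) + 246\right) - 16 = \left(0 \left(-4\right) + 246\right) - 16 = \left(0 + 246\right) - 16 = 246 - 16 = 230$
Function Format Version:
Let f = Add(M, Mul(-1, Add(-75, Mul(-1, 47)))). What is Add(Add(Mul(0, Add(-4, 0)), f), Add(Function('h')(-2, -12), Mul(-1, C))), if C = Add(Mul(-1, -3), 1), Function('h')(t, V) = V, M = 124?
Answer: 230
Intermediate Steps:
C = 4 (C = Add(3, 1) = 4)
f = 246 (f = Add(124, Mul(-1, Add(-75, Mul(-1, 47)))) = Add(124, Mul(-1, Add(-75, -47))) = Add(124, Mul(-1, -122)) = Add(124, 122) = 246)
Add(Add(Mul(0, Add(-4, 0)), f), Add(Function('h')(-2, -12), Mul(-1, C))) = Add(Add(Mul(0, Add(-4, 0)), 246), Add(-12, Mul(-1, 4))) = Add(Add(Mul(0, -4), 246), Add(-12, -4)) = Add(Add(0, 246), -16) = Add(246, -16) = 230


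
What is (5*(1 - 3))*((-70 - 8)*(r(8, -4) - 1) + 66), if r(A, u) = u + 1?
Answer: -3780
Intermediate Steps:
r(A, u) = 1 + u
(5*(1 - 3))*((-70 - 8)*(r(8, -4) - 1) + 66) = (5*(1 - 3))*((-70 - 8)*((1 - 4) - 1) + 66) = (5*(-2))*(-78*(-3 - 1) + 66) = -10*(-78*(-4) + 66) = -10*(312 + 66) = -10*378 = -3780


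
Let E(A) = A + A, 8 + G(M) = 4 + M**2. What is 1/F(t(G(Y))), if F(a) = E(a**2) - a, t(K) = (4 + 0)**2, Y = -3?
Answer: 1/496 ≈ 0.0020161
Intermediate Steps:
G(M) = -4 + M**2 (G(M) = -8 + (4 + M**2) = -4 + M**2)
t(K) = 16 (t(K) = 4**2 = 16)
E(A) = 2*A
F(a) = -a + 2*a**2 (F(a) = 2*a**2 - a = -a + 2*a**2)
1/F(t(G(Y))) = 1/(16*(-1 + 2*16)) = 1/(16*(-1 + 32)) = 1/(16*31) = 1/496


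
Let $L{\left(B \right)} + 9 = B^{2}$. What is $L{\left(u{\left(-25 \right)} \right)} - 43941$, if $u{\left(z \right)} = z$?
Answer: $-43325$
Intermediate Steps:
$L{\left(B \right)} = -9 + B^{2}$
$L{\left(u{\left(-25 \right)} \right)} - 43941 = \left(-9 + \left(-25\right)^{2}\right) - 43941 = \left(-9 + 625\right) + \left(-159278 + 115337\right) = 616 - 43941 = -43325$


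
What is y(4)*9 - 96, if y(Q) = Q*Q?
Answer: 48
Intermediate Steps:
y(Q) = Q**2
y(4)*9 - 96 = 4**2*9 - 96 = 16*9 - 96 = 144 - 96 = 48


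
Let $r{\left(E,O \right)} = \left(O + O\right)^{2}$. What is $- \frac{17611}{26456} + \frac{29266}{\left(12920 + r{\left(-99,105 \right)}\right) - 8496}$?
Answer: $- \frac{20073717}{320937736} \approx -0.062547$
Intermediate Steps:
$r{\left(E,O \right)} = 4 O^{2}$ ($r{\left(E,O \right)} = \left(2 O\right)^{2} = 4 O^{2}$)
$- \frac{17611}{26456} + \frac{29266}{\left(12920 + r{\left(-99,105 \right)}\right) - 8496} = - \frac{17611}{26456} + \frac{29266}{\left(12920 + 4 \cdot 105^{2}\right) - 8496} = \left(-17611\right) \frac{1}{26456} + \frac{29266}{\left(12920 + 4 \cdot 11025\right) - 8496} = - \frac{17611}{26456} + \frac{29266}{\left(12920 + 44100\right) - 8496} = - \frac{17611}{26456} + \frac{29266}{57020 - 8496} = - \frac{17611}{26456} + \frac{29266}{48524} = - \frac{17611}{26456} + 29266 \cdot \frac{1}{48524} = - \frac{17611}{26456} + \frac{14633}{24262} = - \frac{20073717}{320937736}$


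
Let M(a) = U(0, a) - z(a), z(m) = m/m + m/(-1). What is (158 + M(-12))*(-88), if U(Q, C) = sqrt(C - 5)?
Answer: -12760 - 88*I*sqrt(17) ≈ -12760.0 - 362.83*I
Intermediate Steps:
U(Q, C) = sqrt(-5 + C)
z(m) = 1 - m (z(m) = 1 + m*(-1) = 1 - m)
M(a) = -1 + a + sqrt(-5 + a) (M(a) = sqrt(-5 + a) - (1 - a) = sqrt(-5 + a) + (-1 + a) = -1 + a + sqrt(-5 + a))
(158 + M(-12))*(-88) = (158 + (-1 - 12 + sqrt(-5 - 12)))*(-88) = (158 + (-1 - 12 + sqrt(-17)))*(-88) = (158 + (-1 - 12 + I*sqrt(17)))*(-88) = (158 + (-13 + I*sqrt(17)))*(-88) = (145 + I*sqrt(17))*(-88) = -12760 - 88*I*sqrt(17)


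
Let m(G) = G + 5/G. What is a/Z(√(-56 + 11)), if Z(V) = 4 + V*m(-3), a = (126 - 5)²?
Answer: 14641/249 + 102487*I*√5/498 ≈ 58.799 + 460.18*I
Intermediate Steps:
a = 14641 (a = 121² = 14641)
Z(V) = 4 - 14*V/3 (Z(V) = 4 + V*(-3 + 5/(-3)) = 4 + V*(-3 + 5*(-⅓)) = 4 + V*(-3 - 5/3) = 4 + V*(-14/3) = 4 - 14*V/3)
a/Z(√(-56 + 11)) = 14641/(4 - 14*√(-56 + 11)/3) = 14641/(4 - 14*I*√5)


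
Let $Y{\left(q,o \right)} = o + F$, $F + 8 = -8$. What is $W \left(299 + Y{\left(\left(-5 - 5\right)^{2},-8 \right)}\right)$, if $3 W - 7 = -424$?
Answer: $-38225$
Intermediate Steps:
$F = -16$ ($F = -8 - 8 = -16$)
$Y{\left(q,o \right)} = -16 + o$ ($Y{\left(q,o \right)} = o - 16 = -16 + o$)
$W = -139$ ($W = \frac{7}{3} + \frac{1}{3} \left(-424\right) = \frac{7}{3} - \frac{424}{3} = -139$)
$W \left(299 + Y{\left(\left(-5 - 5\right)^{2},-8 \right)}\right) = - 139 \left(299 - 24\right) = \left(-139\right) 275 = -38225$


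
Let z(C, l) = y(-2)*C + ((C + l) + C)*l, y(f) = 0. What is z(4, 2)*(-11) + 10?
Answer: -210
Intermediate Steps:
z(C, l) = l*(l + 2*C) (z(C, l) = 0*C + ((C + l) + C)*l = 0 + (l + 2*C)*l = 0 + l*(l + 2*C) = l*(l + 2*C))
z(4, 2)*(-11) + 10 = (2*(2 + 2*4))*(-11) + 10 = (2*(2 + 8))*(-11) + 10 = (2*10)*(-11) + 10 = 20*(-11) + 10 = -220 + 10 = -210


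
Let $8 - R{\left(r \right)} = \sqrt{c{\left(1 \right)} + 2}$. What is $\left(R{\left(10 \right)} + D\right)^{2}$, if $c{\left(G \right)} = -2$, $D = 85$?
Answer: $8649$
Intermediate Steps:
$R{\left(r \right)} = 8$ ($R{\left(r \right)} = 8 - \sqrt{-2 + 2} = 8 - \sqrt{0} = 8 - 0 = 8 + 0 = 8$)
$\left(R{\left(10 \right)} + D\right)^{2} = \left(8 + 85\right)^{2} = 93^{2} = 8649$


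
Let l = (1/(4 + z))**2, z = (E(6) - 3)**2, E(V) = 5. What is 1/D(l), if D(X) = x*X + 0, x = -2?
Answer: -32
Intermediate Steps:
z = 4 (z = (5 - 3)**2 = 2**2 = 4)
l = 1/64 (l = (1/(4 + 4))**2 = (1/8)**2 = 1/64 ≈ 0.015625)
D(X) = -2*X (D(X) = -2*X + 0 = -2*X)
1/D(l) = 1/(-2*1/64) = 1/(-1/32) = -32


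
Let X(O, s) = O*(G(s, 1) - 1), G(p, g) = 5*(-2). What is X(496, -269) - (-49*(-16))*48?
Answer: -43088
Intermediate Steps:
G(p, g) = -10
X(O, s) = -11*O (X(O, s) = O*(-10 - 1) = O*(-11) = -11*O)
X(496, -269) - (-49*(-16))*48 = -11*496 - (-49*(-16))*48 = -5456 - 784*48 = -5456 - 1*37632 = -5456 - 37632 = -43088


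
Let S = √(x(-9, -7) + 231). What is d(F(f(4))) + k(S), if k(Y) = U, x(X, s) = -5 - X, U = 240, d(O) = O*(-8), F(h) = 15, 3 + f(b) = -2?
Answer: 120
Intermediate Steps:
f(b) = -5 (f(b) = -3 - 2 = -5)
d(O) = -8*O
S = √235 (S = √((-5 - 1*(-9)) + 231) = √((-5 + 9) + 231) = √(4 + 231) = √235 ≈ 15.330)
k(Y) = 240
d(F(f(4))) + k(S) = -8*15 + 240 = -120 + 240 = 120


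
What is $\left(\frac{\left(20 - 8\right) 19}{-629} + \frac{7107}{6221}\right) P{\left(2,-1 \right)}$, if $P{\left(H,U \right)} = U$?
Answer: $- \frac{3051915}{3913009} \approx -0.77994$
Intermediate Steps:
$\left(\frac{\left(20 - 8\right) 19}{-629} + \frac{7107}{6221}\right) P{\left(2,-1 \right)} = \left(\frac{\left(20 - 8\right) 19}{-629} + \frac{7107}{6221}\right) \left(-1\right) = \left(12 \cdot 19 \left(- \frac{1}{629}\right) + 7107 \cdot \frac{1}{6221}\right) \left(-1\right) = \left(228 \left(- \frac{1}{629}\right) + \frac{7107}{6221}\right) \left(-1\right) = \left(- \frac{228}{629} + \frac{7107}{6221}\right) \left(-1\right) = \frac{3051915}{3913009} \left(-1\right) = - \frac{3051915}{3913009}$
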